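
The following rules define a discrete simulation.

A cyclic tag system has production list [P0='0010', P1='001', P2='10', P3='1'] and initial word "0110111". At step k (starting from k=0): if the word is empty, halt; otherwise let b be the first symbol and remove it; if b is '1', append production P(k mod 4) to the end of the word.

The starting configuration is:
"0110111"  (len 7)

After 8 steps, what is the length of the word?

step 0: "0110111"  (len 7)
step 1: "110111"  (len 6)
step 2: "10111001"  (len 8)
step 3: "011100110"  (len 9)
step 4: "11100110"  (len 8)
step 5: "11001100010"  (len 11)
step 6: "1001100010001"  (len 13)
step 7: "00110001000110"  (len 14)
step 8: "0110001000110"  (len 13)

13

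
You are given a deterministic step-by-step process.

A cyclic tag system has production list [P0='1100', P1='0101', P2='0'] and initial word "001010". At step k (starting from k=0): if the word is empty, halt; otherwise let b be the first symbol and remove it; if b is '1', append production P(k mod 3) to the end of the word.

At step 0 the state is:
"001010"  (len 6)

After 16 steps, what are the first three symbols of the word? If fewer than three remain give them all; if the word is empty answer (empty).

010

k=0  "001010"  (len 6)
k=1  "01010"  (len 5)
k=2  "1010"  (len 4)
k=3  "0100"  (len 4)
k=4  "100"  (len 3)
k=5  "000101"  (len 6)
k=6  "00101"  (len 5)
k=7  "0101"  (len 4)
k=8  "101"  (len 3)
k=9  "010"  (len 3)
k=10  "10"  (len 2)
k=11  "00101"  (len 5)
k=12  "0101"  (len 4)
k=13  "101"  (len 3)
k=14  "010101"  (len 6)
k=15  "10101"  (len 5)
k=16  "01011100"  (len 8)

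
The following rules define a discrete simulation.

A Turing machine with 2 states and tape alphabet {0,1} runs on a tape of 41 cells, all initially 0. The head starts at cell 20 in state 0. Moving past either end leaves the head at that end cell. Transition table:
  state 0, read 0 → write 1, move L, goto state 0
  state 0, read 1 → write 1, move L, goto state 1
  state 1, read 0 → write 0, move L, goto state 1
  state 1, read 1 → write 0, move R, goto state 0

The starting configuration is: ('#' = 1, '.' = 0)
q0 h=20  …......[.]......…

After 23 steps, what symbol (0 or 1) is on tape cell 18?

[0] q0 h=20  …......[.]......…
[1] q0 h=19  …......[.]#.....…
[2] q0 h=18  …......[.]##....…
[3] q0 h=17  …......[.]###...…
[4] q0 h=16  …......[.]####..…
[5] q0 h=15  …......[.]#####.…
[6] q0 h=14  …......[.]######…
[7] q0 h=13  …......[.]######…
[8] q0 h=12  …......[.]######…
[9] q0 h=11  …......[.]######…
[10] q0 h=10  …......[.]######…
[11] q0 h= 9  …......[.]######…
[12] q0 h= 8  …......[.]######…
[13] q0 h= 7  …......[.]######…
[14] q0 h= 6  |......[.]######…
[15] q0 h= 5  |.....[.]######…
[16] q0 h= 4  |....[.]######…
[17] q0 h= 3  |...[.]######…
[18] q0 h= 2  |..[.]######…
[19] q0 h= 1  |.[.]######…
[20] q0 h= 0  |[.]######…
[21] q0 h= 0  |[#]######…
[22] q1 h= 0  |[#]######…
[23] q0 h= 1  |.[#]######…

1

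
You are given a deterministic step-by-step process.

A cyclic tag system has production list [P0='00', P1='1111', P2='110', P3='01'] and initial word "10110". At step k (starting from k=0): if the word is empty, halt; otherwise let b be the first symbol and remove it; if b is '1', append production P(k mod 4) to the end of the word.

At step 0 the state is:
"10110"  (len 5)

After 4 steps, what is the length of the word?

8

0) "10110"  (len 5)
1) "011000"  (len 6)
2) "11000"  (len 5)
3) "1000110"  (len 7)
4) "00011001"  (len 8)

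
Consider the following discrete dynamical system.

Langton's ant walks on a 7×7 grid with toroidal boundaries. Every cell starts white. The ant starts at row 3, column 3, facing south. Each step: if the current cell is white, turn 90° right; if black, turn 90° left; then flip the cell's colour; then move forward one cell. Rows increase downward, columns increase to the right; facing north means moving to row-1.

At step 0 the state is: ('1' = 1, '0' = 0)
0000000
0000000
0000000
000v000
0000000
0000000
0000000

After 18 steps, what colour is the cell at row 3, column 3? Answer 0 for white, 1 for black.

[0] 0000000
0000000
0000000
000v000
0000000
0000000
0000000
[1] 0000000
0000000
0000000
00<1000
0000000
0000000
0000000
[2] 0000000
0000000
00^0000
0011000
0000000
0000000
0000000
[3] 0000000
0000000
001>000
0011000
0000000
0000000
0000000
[4] 0000000
0000000
0011000
001v000
0000000
0000000
0000000
[5] 0000000
0000000
0011000
0010>00
0000000
0000000
0000000
[6] 0000000
0000000
0011000
0010100
0000v00
0000000
0000000
[7] 0000000
0000000
0011000
0010100
000<100
0000000
0000000
[8] 0000000
0000000
0011000
001^100
0001100
0000000
0000000
[9] 0000000
0000000
0011000
0011>00
0001100
0000000
0000000
[10] 0000000
0000000
0011^00
0011000
0001100
0000000
0000000
[11] 0000000
0000000
00111>0
0011000
0001100
0000000
0000000
[12] 0000000
0000000
0011110
00110v0
0001100
0000000
0000000
[13] 0000000
0000000
0011110
0011<10
0001100
0000000
0000000
[14] 0000000
0000000
0011^10
0011110
0001100
0000000
0000000
[15] 0000000
0000000
001<010
0011110
0001100
0000000
0000000
[16] 0000000
0000000
0010010
001v110
0001100
0000000
0000000
[17] 0000000
0000000
0010010
0010>10
0001100
0000000
0000000
[18] 0000000
0000000
0010^10
0010010
0001100
0000000
0000000

0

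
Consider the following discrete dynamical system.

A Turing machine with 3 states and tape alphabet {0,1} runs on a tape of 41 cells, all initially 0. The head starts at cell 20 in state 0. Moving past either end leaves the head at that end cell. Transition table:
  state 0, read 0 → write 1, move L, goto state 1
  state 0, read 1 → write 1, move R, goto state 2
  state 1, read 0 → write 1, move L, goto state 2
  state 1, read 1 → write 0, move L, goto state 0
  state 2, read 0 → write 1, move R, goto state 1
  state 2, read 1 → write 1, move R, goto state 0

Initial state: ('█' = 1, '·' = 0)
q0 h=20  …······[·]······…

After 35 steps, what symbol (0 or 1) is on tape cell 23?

0) q0 h=20  …······[·]······…
1) q1 h=19  …······[·]█·····…
2) q2 h=18  …······[·]██····…
3) q1 h=19  …·····█[█]█·····…
4) q0 h=18  …······[█]·█····…
5) q2 h=19  …·····█[·]█·····…
6) q1 h=20  …····██[█]······…
7) q0 h=19  …·····█[█]······…
8) q2 h=20  …····██[·]······…
9) q1 h=21  …···███[·]······…
10) q2 h=20  …····██[█]█·····…
11) q0 h=21  …···███[█]······…
12) q2 h=22  …··████[·]······…
13) q1 h=23  …·█████[·]······…
14) q2 h=22  …··████[█]█·····…
15) q0 h=23  …·█████[█]······…
16) q2 h=24  …██████[·]······…
17) q1 h=25  …██████[·]······…
18) q2 h=24  …██████[█]█·····…
19) q0 h=25  …██████[█]······…
20) q2 h=26  …██████[·]······…
21) q1 h=27  …██████[·]······…
22) q2 h=26  …██████[█]█·····…
23) q0 h=27  …██████[█]······…
24) q2 h=28  …██████[·]······…
25) q1 h=29  …██████[·]······…
26) q2 h=28  …██████[█]█·····…
27) q0 h=29  …██████[█]······…
28) q2 h=30  …██████[·]······…
29) q1 h=31  …██████[·]······…
30) q2 h=30  …██████[█]█·····…
31) q0 h=31  …██████[█]······…
32) q2 h=32  …██████[·]······…
33) q1 h=33  …██████[·]······…
34) q2 h=32  …██████[█]█·····…
35) q0 h=33  …██████[█]······…

1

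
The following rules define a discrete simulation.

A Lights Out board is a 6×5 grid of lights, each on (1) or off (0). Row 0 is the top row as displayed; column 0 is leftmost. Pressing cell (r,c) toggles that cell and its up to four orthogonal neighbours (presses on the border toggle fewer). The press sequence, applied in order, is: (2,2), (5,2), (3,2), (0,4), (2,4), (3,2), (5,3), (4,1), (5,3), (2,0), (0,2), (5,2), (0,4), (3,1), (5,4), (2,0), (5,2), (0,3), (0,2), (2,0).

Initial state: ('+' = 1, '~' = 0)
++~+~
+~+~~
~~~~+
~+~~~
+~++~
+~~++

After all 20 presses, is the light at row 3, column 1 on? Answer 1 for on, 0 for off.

step 0: ++~+~
+~+~~
~~~~+
~+~~~
+~++~
+~~++
step 1: ++~+~
+~~~~
~++++
~++~~
+~++~
+~~++
step 2: ++~+~
+~~~~
~++++
~++~~
+~~+~
+++~+
step 3: ++~+~
+~~~~
~+~++
~~~+~
+~++~
+++~+
step 4: ++~~+
+~~~+
~+~++
~~~+~
+~++~
+++~+
step 5: ++~~+
+~~~~
~+~~~
~~~++
+~++~
+++~+
step 6: ++~~+
+~~~~
~++~~
~++~+
+~~+~
+++~+
step 7: ++~~+
+~~~~
~++~~
~++~+
+~~~~
++~+~
step 8: ++~~+
+~~~~
~++~~
~~+~+
~++~~
+~~+~
step 9: ++~~+
+~~~~
~++~~
~~+~+
~+++~
+~+~+
step 10: ++~~+
~~~~~
+~+~~
+~+~+
~+++~
+~+~+
step 11: +~+++
~~+~~
+~+~~
+~+~+
~+++~
+~+~+
step 12: +~+++
~~+~~
+~+~~
+~+~+
~+~+~
++~++
step 13: +~+~~
~~+~+
+~+~~
+~+~+
~+~+~
++~++
step 14: +~+~~
~~+~+
+++~~
~+~~+
~~~+~
++~++
step 15: +~+~~
~~+~+
+++~~
~+~~+
~~~++
++~~~
step 16: +~+~~
+~+~+
~~+~~
++~~+
~~~++
++~~~
step 17: +~+~~
+~+~+
~~+~~
++~~+
~~+++
+~++~
step 18: +~~++
+~+++
~~+~~
++~~+
~~+++
+~++~
step 19: +++~+
+~~++
~~+~~
++~~+
~~+++
+~++~
step 20: +++~+
~~~++
+++~~
~+~~+
~~+++
+~++~

1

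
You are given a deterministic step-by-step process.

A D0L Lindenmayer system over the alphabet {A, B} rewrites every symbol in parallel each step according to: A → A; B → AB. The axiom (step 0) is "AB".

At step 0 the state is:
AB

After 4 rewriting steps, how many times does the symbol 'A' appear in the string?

5

gen 0: AB
gen 1: AAB
gen 2: AAAB
gen 3: AAAAB
gen 4: AAAAAB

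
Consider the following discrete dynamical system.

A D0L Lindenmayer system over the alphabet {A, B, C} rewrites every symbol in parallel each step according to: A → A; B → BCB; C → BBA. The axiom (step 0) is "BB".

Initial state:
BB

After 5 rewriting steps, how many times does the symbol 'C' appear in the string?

88

gen 0: BB
gen 1: BCBBCB
gen 2: BCBBBABCBBCBBBABCB
gen 3: BCBBBABCBBCBBCBABCBBBABCBBCBBBABCBBCBBCBABCBBBABCB
gen 4: BCBBBABCBBCBBCBABCBBBABCBBCBBBABCBBCBBBABCBABCBBBABCBBCBBC…BBCBABCBBBABCBBCBBBABCBBCBBBABCBABCBBBABCBBCBBCBABCBBBABCB  (len 138)
gen 5: BCBBBABCBBCBBCBABCBBBABCBBCBBBABCBBCBBBABCBABCBBBABCBBCBBC…BBCBABCBBBABCBBCBBBABCBBCBBBABCBABCBBBABCBBCBBCBABCBBBABCB  (len 378)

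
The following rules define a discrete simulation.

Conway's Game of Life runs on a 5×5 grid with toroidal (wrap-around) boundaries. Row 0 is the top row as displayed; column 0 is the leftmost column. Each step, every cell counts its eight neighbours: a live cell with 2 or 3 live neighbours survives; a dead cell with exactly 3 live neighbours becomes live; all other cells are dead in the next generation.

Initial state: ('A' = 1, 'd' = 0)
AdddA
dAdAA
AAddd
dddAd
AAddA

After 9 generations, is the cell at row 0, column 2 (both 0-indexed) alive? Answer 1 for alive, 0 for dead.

1

[0] AdddA
dAdAA
AAddd
dddAd
AAddA
[1] ddAdd
dAAAd
AAdAd
ddAdd
dAdAd
[2] ddddd
AddAA
AddAA
AddAA
dAdAd
[3] AdAAd
AddAd
dAAdd
dAddd
AdAAd
[4] Adddd
AddAd
AAAdd
AddAd
AddAd
[5] AAddd
AdAdd
AdAAd
AddAd
AAddd
[6] ddAdA
AdAAd
AdAAd
AddAd
ddAdd
[7] ddAdA
Adddd
Adddd
dddAd
dAAdA
[8] ddAdA
AAddA
ddddA
AAAAA
AAAdA
[9] ddAdd
dAddA
ddddd
ddddd
ddddd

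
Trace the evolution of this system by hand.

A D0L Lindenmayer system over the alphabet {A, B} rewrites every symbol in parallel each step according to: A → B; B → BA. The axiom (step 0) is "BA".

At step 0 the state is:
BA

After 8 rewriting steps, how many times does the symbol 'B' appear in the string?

[0] BA
[1] BAB
[2] BABBA
[3] BABBABAB
[4] BABBABABBABBA
[5] BABBABABBABBABABBABAB
[6] BABBABABBABBABABBABABBABBABABBABBA
[7] BABBABABBABBABABBABABBABBABABBABBABABBABABBABBABABBABAB
[8] BABBABABBABBABABBABABBABBABABBABBABABBABABBABBABABBABABBABBABABBABBABABBABABBABBABABBABBA

55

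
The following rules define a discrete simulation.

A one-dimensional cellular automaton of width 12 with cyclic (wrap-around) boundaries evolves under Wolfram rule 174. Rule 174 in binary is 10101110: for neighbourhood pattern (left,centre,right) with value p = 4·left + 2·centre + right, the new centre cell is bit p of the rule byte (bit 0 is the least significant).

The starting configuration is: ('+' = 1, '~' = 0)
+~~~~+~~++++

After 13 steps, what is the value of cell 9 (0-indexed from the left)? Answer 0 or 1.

0) +~~~~+~~++++
1) ~~~~++~+++++
2) ~~~++~+++++~
3) ~~++~+++++~~
4) ~++~+++++~~~
5) ++~+++++~~~~
6) +~+++++~~~~+
7) ~+++++~~~~++
8) +++++~~~~++~
9) ++++~~~~++~+
10) +++~~~~++~++
11) ++~~~~++~+++
12) +~~~~++~++++
13) ~~~~++~+++++

1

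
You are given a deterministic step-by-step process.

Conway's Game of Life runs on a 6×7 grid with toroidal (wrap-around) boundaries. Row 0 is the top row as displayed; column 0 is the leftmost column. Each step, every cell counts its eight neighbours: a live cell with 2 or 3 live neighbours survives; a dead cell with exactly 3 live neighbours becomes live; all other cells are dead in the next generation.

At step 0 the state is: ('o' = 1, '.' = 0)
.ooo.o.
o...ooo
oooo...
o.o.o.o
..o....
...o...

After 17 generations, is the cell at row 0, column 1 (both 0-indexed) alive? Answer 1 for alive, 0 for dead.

gen 0: .ooo.o.
o...ooo
oooo...
o.o.o.o
..o....
...o...
gen 1: oooo.o.
.....o.
..o....
o.....o
.oo....
.o.oo..
gen 2: oo.o.oo
...oo.o
......o
o.o....
.ooo...
....o..
gen 3: o.oo..o
..ooo..
o..o.oo
o.oo...
.ooo...
....ooo
gen 4: ooo...o
.......
o....oo
o......
oo...oo
....ooo
gen 5: oo....o
.....o.
o.....o
.......
.o..o..
..o.o..
gen 6: oo...oo
.o...o.
......o
o......
...o...
..oo.o.
gen 7: oo...o.
.o...o.
o.....o
.......
..ooo..
oooo.o.
gen 8: .....o.
.o...o.
o.....o
...o...
....o..
o....o.
gen 9: ....oo.
o....o.
o.....o
.......
....o..
....ooo
gen 10: .......
o...oo.
o.....o
.......
....o..
...o..o
gen 11: ....ooo
o....o.
o....oo
.......
.......
.......
gen 12: ....ooo
o......
o....o.
......o
.......
.....o.
gen 13: ....ooo
o...o..
o......
......o
.......
....ooo
gen 14: o..o...
o...o..
o.....o
.......
......o
....o.o
gen 15: o..oooo
oo.....
o.....o
o.....o
.....o.
o....oo
gen 16: ....o..
.o..o..
.......
o....o.
.....o.
o......
gen 17: .......
.......
.......
......o
.......
.......

0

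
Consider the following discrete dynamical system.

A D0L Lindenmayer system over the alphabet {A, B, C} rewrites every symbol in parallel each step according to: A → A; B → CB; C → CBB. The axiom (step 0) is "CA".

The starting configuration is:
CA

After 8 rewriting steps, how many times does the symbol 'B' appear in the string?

t=0: CA
t=1: CBBA
t=2: CBBCBCBA
t=3: CBBCBCBCBBCBCBBCBA
t=4: CBBCBCBCBBCBCBBCBCBBCBCBCBBCBCBBCBCBCBBCBA
t=5: CBBCBCBCBBCBCBBCBCBBCBCBCBBCBCBBCBCBCBBCBCBBCBCBCBBCBCBBCBCBBCBCBCBBCBCBBCBCBCBBCBCBBCBCBBCBCBCBBCBA
t=6: CBBCBCBCBBCBCBBCBCBBCBCBCBBCBCBBCBCBCBBCBCBBCBCBCBBCBCBBCB…BBCBCBBCBCBCBBCBCBBCBCBCBBCBCBBCBCBCBBCBCBBCBCBBCBCBCBBCBA  (len 240)
t=7: CBBCBCBCBBCBCBBCBCBBCBCBCBBCBCBBCBCBCBBCBCBBCBCBCBBCBCBBCB…BBCBCBBCBCBCBBCBCBBCBCBCBBCBCBBCBCBCBBCBCBBCBCBBCBCBCBBCBA  (len 578)
t=8: CBBCBCBCBBCBCBBCBCBBCBCBCBBCBCBBCBCBCBBCBCBBCBCBCBBCBCBBCB…BBCBCBBCBCBCBBCBCBBCBCBCBBCBCBBCBCBCBBCBCBBCBCBBCBCBCBBCBA  (len 1394)

816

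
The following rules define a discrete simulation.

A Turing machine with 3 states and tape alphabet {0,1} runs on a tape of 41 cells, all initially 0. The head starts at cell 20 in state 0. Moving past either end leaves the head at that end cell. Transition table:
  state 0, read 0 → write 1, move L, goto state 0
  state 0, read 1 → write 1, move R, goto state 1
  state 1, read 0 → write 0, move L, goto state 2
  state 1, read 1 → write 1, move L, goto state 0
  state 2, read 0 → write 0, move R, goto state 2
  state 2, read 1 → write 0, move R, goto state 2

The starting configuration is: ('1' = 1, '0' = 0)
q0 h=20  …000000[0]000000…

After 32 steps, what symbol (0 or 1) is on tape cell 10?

[0] q0 h=20  …000000[0]000000…
[1] q0 h=19  …000000[0]100000…
[2] q0 h=18  …000000[0]110000…
[3] q0 h=17  …000000[0]111000…
[4] q0 h=16  …000000[0]111100…
[5] q0 h=15  …000000[0]111110…
[6] q0 h=14  …000000[0]111111…
[7] q0 h=13  …000000[0]111111…
[8] q0 h=12  …000000[0]111111…
[9] q0 h=11  …000000[0]111111…
[10] q0 h=10  …000000[0]111111…
[11] q0 h= 9  …000000[0]111111…
[12] q0 h= 8  …000000[0]111111…
[13] q0 h= 7  …000000[0]111111…
[14] q0 h= 6  |000000[0]111111…
[15] q0 h= 5  |00000[0]111111…
[16] q0 h= 4  |0000[0]111111…
[17] q0 h= 3  |000[0]111111…
[18] q0 h= 2  |00[0]111111…
[19] q0 h= 1  |0[0]111111…
[20] q0 h= 0  |[0]111111…
[21] q0 h= 0  |[1]111111…
[22] q1 h= 1  |1[1]111111…
[23] q0 h= 0  |[1]111111…
[24] q1 h= 1  |1[1]111111…
[25] q0 h= 0  |[1]111111…
[26] q1 h= 1  |1[1]111111…
[27] q0 h= 0  |[1]111111…
[28] q1 h= 1  |1[1]111111…
[29] q0 h= 0  |[1]111111…
[30] q1 h= 1  |1[1]111111…
[31] q0 h= 0  |[1]111111…
[32] q1 h= 1  |1[1]111111…

1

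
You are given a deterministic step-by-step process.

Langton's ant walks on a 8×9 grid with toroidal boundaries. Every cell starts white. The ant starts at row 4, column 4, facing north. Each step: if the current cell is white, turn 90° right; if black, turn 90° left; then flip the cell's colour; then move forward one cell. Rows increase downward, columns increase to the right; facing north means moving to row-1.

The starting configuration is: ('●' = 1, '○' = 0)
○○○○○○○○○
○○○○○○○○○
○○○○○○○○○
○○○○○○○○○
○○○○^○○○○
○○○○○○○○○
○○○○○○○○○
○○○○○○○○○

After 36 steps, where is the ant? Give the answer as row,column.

gen 0: ○○○○○○○○○
○○○○○○○○○
○○○○○○○○○
○○○○○○○○○
○○○○^○○○○
○○○○○○○○○
○○○○○○○○○
○○○○○○○○○
gen 1: ○○○○○○○○○
○○○○○○○○○
○○○○○○○○○
○○○○○○○○○
○○○○●>○○○
○○○○○○○○○
○○○○○○○○○
○○○○○○○○○
gen 2: ○○○○○○○○○
○○○○○○○○○
○○○○○○○○○
○○○○○○○○○
○○○○●●○○○
○○○○○v○○○
○○○○○○○○○
○○○○○○○○○
gen 3: ○○○○○○○○○
○○○○○○○○○
○○○○○○○○○
○○○○○○○○○
○○○○●●○○○
○○○○<●○○○
○○○○○○○○○
○○○○○○○○○
gen 4: ○○○○○○○○○
○○○○○○○○○
○○○○○○○○○
○○○○○○○○○
○○○○^●○○○
○○○○●●○○○
○○○○○○○○○
○○○○○○○○○
gen 5: ○○○○○○○○○
○○○○○○○○○
○○○○○○○○○
○○○○○○○○○
○○○<○●○○○
○○○○●●○○○
○○○○○○○○○
○○○○○○○○○
gen 6: ○○○○○○○○○
○○○○○○○○○
○○○○○○○○○
○○○^○○○○○
○○○●○●○○○
○○○○●●○○○
○○○○○○○○○
○○○○○○○○○
gen 7: ○○○○○○○○○
○○○○○○○○○
○○○○○○○○○
○○○●>○○○○
○○○●○●○○○
○○○○●●○○○
○○○○○○○○○
○○○○○○○○○
gen 8: ○○○○○○○○○
○○○○○○○○○
○○○○○○○○○
○○○●●○○○○
○○○●v●○○○
○○○○●●○○○
○○○○○○○○○
○○○○○○○○○
gen 9: ○○○○○○○○○
○○○○○○○○○
○○○○○○○○○
○○○●●○○○○
○○○<●●○○○
○○○○●●○○○
○○○○○○○○○
○○○○○○○○○
gen 10: ○○○○○○○○○
○○○○○○○○○
○○○○○○○○○
○○○●●○○○○
○○○○●●○○○
○○○v●●○○○
○○○○○○○○○
○○○○○○○○○
gen 11: ○○○○○○○○○
○○○○○○○○○
○○○○○○○○○
○○○●●○○○○
○○○○●●○○○
○○<●●●○○○
○○○○○○○○○
○○○○○○○○○
gen 12: ○○○○○○○○○
○○○○○○○○○
○○○○○○○○○
○○○●●○○○○
○○^○●●○○○
○○●●●●○○○
○○○○○○○○○
○○○○○○○○○
gen 13: ○○○○○○○○○
○○○○○○○○○
○○○○○○○○○
○○○●●○○○○
○○●>●●○○○
○○●●●●○○○
○○○○○○○○○
○○○○○○○○○
gen 14: ○○○○○○○○○
○○○○○○○○○
○○○○○○○○○
○○○●●○○○○
○○●●●●○○○
○○●v●●○○○
○○○○○○○○○
○○○○○○○○○
gen 15: ○○○○○○○○○
○○○○○○○○○
○○○○○○○○○
○○○●●○○○○
○○●●●●○○○
○○●○>●○○○
○○○○○○○○○
○○○○○○○○○
gen 16: ○○○○○○○○○
○○○○○○○○○
○○○○○○○○○
○○○●●○○○○
○○●●^●○○○
○○●○○●○○○
○○○○○○○○○
○○○○○○○○○
gen 17: ○○○○○○○○○
○○○○○○○○○
○○○○○○○○○
○○○●●○○○○
○○●<○●○○○
○○●○○●○○○
○○○○○○○○○
○○○○○○○○○
gen 18: ○○○○○○○○○
○○○○○○○○○
○○○○○○○○○
○○○●●○○○○
○○●○○●○○○
○○●v○●○○○
○○○○○○○○○
○○○○○○○○○
gen 19: ○○○○○○○○○
○○○○○○○○○
○○○○○○○○○
○○○●●○○○○
○○●○○●○○○
○○<●○●○○○
○○○○○○○○○
○○○○○○○○○
gen 20: ○○○○○○○○○
○○○○○○○○○
○○○○○○○○○
○○○●●○○○○
○○●○○●○○○
○○○●○●○○○
○○v○○○○○○
○○○○○○○○○
gen 21: ○○○○○○○○○
○○○○○○○○○
○○○○○○○○○
○○○●●○○○○
○○●○○●○○○
○○○●○●○○○
○<●○○○○○○
○○○○○○○○○
gen 22: ○○○○○○○○○
○○○○○○○○○
○○○○○○○○○
○○○●●○○○○
○○●○○●○○○
○^○●○●○○○
○●●○○○○○○
○○○○○○○○○
gen 23: ○○○○○○○○○
○○○○○○○○○
○○○○○○○○○
○○○●●○○○○
○○●○○●○○○
○●>●○●○○○
○●●○○○○○○
○○○○○○○○○
gen 24: ○○○○○○○○○
○○○○○○○○○
○○○○○○○○○
○○○●●○○○○
○○●○○●○○○
○●●●○●○○○
○●v○○○○○○
○○○○○○○○○
gen 25: ○○○○○○○○○
○○○○○○○○○
○○○○○○○○○
○○○●●○○○○
○○●○○●○○○
○●●●○●○○○
○●○>○○○○○
○○○○○○○○○
gen 26: ○○○○○○○○○
○○○○○○○○○
○○○○○○○○○
○○○●●○○○○
○○●○○●○○○
○●●●○●○○○
○●○●○○○○○
○○○v○○○○○
gen 27: ○○○○○○○○○
○○○○○○○○○
○○○○○○○○○
○○○●●○○○○
○○●○○●○○○
○●●●○●○○○
○●○●○○○○○
○○<●○○○○○
gen 28: ○○○○○○○○○
○○○○○○○○○
○○○○○○○○○
○○○●●○○○○
○○●○○●○○○
○●●●○●○○○
○●^●○○○○○
○○●●○○○○○
gen 29: ○○○○○○○○○
○○○○○○○○○
○○○○○○○○○
○○○●●○○○○
○○●○○●○○○
○●●●○●○○○
○●●>○○○○○
○○●●○○○○○
gen 30: ○○○○○○○○○
○○○○○○○○○
○○○○○○○○○
○○○●●○○○○
○○●○○●○○○
○●●^○●○○○
○●●○○○○○○
○○●●○○○○○
gen 31: ○○○○○○○○○
○○○○○○○○○
○○○○○○○○○
○○○●●○○○○
○○●○○●○○○
○●<○○●○○○
○●●○○○○○○
○○●●○○○○○
gen 32: ○○○○○○○○○
○○○○○○○○○
○○○○○○○○○
○○○●●○○○○
○○●○○●○○○
○●○○○●○○○
○●v○○○○○○
○○●●○○○○○
gen 33: ○○○○○○○○○
○○○○○○○○○
○○○○○○○○○
○○○●●○○○○
○○●○○●○○○
○●○○○●○○○
○●○>○○○○○
○○●●○○○○○
gen 34: ○○○○○○○○○
○○○○○○○○○
○○○○○○○○○
○○○●●○○○○
○○●○○●○○○
○●○○○●○○○
○●○●○○○○○
○○●v○○○○○
gen 35: ○○○○○○○○○
○○○○○○○○○
○○○○○○○○○
○○○●●○○○○
○○●○○●○○○
○●○○○●○○○
○●○●○○○○○
○○●○>○○○○
gen 36: ○○○○v○○○○
○○○○○○○○○
○○○○○○○○○
○○○●●○○○○
○○●○○●○○○
○●○○○●○○○
○●○●○○○○○
○○●○●○○○○

0,4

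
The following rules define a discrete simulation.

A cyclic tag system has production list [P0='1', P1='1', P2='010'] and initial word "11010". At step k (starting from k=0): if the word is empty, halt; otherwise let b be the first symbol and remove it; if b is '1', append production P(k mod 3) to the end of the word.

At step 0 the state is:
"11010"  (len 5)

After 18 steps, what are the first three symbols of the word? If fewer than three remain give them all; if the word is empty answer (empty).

gen 0: "11010"  (len 5)
gen 1: "10101"  (len 5)
gen 2: "01011"  (len 5)
gen 3: "1011"  (len 4)
gen 4: "0111"  (len 4)
gen 5: "111"  (len 3)
gen 6: "11010"  (len 5)
gen 7: "10101"  (len 5)
gen 8: "01011"  (len 5)
gen 9: "1011"  (len 4)
gen 10: "0111"  (len 4)
gen 11: "111"  (len 3)
gen 12: "11010"  (len 5)
gen 13: "10101"  (len 5)
gen 14: "01011"  (len 5)
gen 15: "1011"  (len 4)
gen 16: "0111"  (len 4)
gen 17: "111"  (len 3)
gen 18: "11010"  (len 5)

110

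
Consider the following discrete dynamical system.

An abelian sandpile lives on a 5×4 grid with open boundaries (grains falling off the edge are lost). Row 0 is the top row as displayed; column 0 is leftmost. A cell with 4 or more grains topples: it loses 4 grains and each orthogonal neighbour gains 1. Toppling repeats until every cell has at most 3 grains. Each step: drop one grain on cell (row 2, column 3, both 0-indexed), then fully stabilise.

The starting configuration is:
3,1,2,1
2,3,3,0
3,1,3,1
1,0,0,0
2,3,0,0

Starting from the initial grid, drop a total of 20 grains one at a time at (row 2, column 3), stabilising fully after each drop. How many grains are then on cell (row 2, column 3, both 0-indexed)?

1

[0] 3,1,2,1
2,3,3,0
3,1,3,1
1,0,0,0
2,3,0,0
[1] 3,1,2,1
2,3,3,0
3,1,3,2
1,0,0,0
2,3,0,0
[2] 3,1,2,1
2,3,3,0
3,1,3,3
1,0,0,0
2,3,0,0
[3] 3,2,3,1
3,0,1,2
3,3,1,1
1,0,1,1
2,3,0,0
[4] 3,2,3,1
3,0,1,2
3,3,1,2
1,0,1,1
2,3,0,0
[5] 3,2,3,1
3,0,1,2
3,3,1,3
1,0,1,1
2,3,0,0
[6] 3,2,3,1
3,0,1,3
3,3,2,0
1,0,1,2
2,3,0,0
[7] 3,2,3,1
3,0,1,3
3,3,2,1
1,0,1,2
2,3,0,0
[8] 3,2,3,1
3,0,1,3
3,3,2,2
1,0,1,2
2,3,0,0
[9] 3,2,3,1
3,0,1,3
3,3,2,3
1,0,1,2
2,3,0,0
[10] 3,2,3,2
3,0,2,0
3,3,3,1
1,0,1,3
2,3,0,0
[11] 3,2,3,2
3,0,2,0
3,3,3,2
1,0,1,3
2,3,0,0
[12] 3,2,3,2
3,0,2,0
3,3,3,3
1,0,1,3
2,3,0,0
[13] 0,3,3,2
1,2,3,1
1,1,1,2
2,1,3,0
2,3,0,1
[14] 0,3,3,2
1,2,3,1
1,1,1,3
2,1,3,0
2,3,0,1
[15] 0,3,3,2
1,2,3,2
1,1,2,0
2,1,3,1
2,3,0,1
[16] 0,3,3,2
1,2,3,2
1,1,2,1
2,1,3,1
2,3,0,1
[17] 0,3,3,2
1,2,3,2
1,1,2,2
2,1,3,1
2,3,0,1
[18] 0,3,3,2
1,2,3,2
1,1,2,3
2,1,3,1
2,3,0,1
[19] 0,3,3,2
1,2,3,3
1,1,3,0
2,1,3,2
2,3,0,1
[20] 0,3,3,2
1,2,3,3
1,1,3,1
2,1,3,2
2,3,0,1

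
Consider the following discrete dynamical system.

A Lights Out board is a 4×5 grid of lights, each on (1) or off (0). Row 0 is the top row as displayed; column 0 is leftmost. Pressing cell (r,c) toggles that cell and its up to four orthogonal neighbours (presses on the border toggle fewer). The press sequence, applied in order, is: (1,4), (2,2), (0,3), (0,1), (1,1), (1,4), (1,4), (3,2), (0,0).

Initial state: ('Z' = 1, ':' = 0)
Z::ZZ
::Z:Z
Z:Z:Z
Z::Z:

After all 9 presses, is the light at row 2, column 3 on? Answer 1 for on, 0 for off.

1

gen 0: Z::ZZ
::Z:Z
Z:Z:Z
Z::Z:
gen 1: Z::Z:
::ZZ:
Z:Z::
Z::Z:
gen 2: Z::Z:
:::Z:
ZZ:Z:
Z:ZZ:
gen 3: Z:Z:Z
:::::
ZZ:Z:
Z:ZZ:
gen 4: :Z::Z
:Z:::
ZZ:Z:
Z:ZZ:
gen 5: ::::Z
Z:Z::
Z::Z:
Z:ZZ:
gen 6: :::::
Z:ZZZ
Z::ZZ
Z:ZZ:
gen 7: ::::Z
Z:Z::
Z::Z:
Z:ZZ:
gen 8: ::::Z
Z:Z::
Z:ZZ:
ZZ:::
gen 9: ZZ::Z
::Z::
Z:ZZ:
ZZ:::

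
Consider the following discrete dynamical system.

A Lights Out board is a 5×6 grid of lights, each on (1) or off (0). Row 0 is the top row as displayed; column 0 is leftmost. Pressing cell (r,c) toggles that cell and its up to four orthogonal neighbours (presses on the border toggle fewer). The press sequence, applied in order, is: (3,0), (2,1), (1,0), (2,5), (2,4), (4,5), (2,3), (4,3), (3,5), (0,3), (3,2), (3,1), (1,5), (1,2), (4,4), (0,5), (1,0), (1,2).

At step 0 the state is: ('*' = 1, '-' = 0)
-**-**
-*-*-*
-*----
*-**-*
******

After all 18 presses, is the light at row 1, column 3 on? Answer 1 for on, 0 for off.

1

[0] -**-**
-*-*-*
-*----
*-**-*
******
[1] -**-**
-*-*-*
**----
-***-*
-*****
[2] -**-**
---*-*
--*---
--**-*
-*****
[3] ***-**
**-*-*
*-*---
--**-*
-*****
[4] ***-**
**-*--
*-*-**
--**--
-*****
[5] ***-**
**-**-
*-**--
--***-
-*****
[6] ***-**
**-**-
*-**--
--****
-***--
[7] ***-**
**--*-
*---*-
--*-**
-***--
[8] ***-**
**--*-
*---*-
--****
-*--*-
[9] ***-**
**--*-
*---**
--**--
-*--**
[10] **-*-*
**-**-
*---**
--**--
-*--**
[11] **-*-*
**-**-
*-*-**
-*----
-**-**
[12] **-*-*
**-**-
***-**
*-*---
--*-**
[13] **-*--
**-*-*
***-*-
*-*---
--*-**
[14] ****--
*-*--*
**--*-
*-*---
--*-**
[15] ****--
*-*--*
**--*-
*-*-*-
--**--
[16] ******
*-*---
**--*-
*-*-*-
--**--
[17] -*****
-**---
-*--*-
*-*-*-
--**--
[18] -*-***
---*--
-**-*-
*-*-*-
--**--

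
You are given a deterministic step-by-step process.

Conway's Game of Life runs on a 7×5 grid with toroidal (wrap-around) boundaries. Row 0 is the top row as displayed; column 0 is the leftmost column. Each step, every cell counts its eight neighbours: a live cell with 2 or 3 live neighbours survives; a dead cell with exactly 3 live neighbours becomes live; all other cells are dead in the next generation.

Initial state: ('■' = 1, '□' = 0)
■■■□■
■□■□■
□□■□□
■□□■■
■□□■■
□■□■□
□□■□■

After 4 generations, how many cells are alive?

7

gen 0: ■■■□■
■□■□■
□□■□□
■□□■■
■□□■■
□■□■□
□□■□■
gen 1: □□■□□
□□■□■
□□■□□
■■■□□
□■□□□
□■□□□
□□□□■
gen 2: □□□□□
□■■□□
■□■□□
■□■□□
□□□□□
■□□□□
□□□□□
gen 3: □□□□□
□■■□□
■□■■□
□□□□□
□■□□□
□□□□□
□□□□□
gen 4: □□□□□
□■■■□
□□■■□
□■■□□
□□□□□
□□□□□
□□□□□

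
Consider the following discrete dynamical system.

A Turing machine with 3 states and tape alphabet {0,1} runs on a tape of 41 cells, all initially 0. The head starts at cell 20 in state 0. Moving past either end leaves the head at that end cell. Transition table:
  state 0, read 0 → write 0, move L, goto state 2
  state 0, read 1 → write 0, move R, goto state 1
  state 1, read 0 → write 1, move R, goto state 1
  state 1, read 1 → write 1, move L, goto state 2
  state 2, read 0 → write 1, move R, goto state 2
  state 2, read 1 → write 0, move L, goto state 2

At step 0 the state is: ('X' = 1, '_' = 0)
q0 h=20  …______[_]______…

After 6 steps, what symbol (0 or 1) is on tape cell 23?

[0] q0 h=20  …______[_]______…
[1] q2 h=19  …______[_]______…
[2] q2 h=20  …_____X[_]______…
[3] q2 h=21  …____XX[_]______…
[4] q2 h=22  …___XXX[_]______…
[5] q2 h=23  …__XXXX[_]______…
[6] q2 h=24  …_XXXXX[_]______…

1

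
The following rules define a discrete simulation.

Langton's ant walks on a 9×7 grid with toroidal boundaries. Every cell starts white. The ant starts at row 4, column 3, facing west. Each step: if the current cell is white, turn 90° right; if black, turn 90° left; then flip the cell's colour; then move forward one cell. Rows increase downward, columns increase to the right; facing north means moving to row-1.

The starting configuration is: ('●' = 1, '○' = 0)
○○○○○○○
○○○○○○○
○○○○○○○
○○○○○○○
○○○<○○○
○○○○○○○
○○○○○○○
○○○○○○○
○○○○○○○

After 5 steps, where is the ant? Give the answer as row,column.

t=0: ○○○○○○○
○○○○○○○
○○○○○○○
○○○○○○○
○○○<○○○
○○○○○○○
○○○○○○○
○○○○○○○
○○○○○○○
t=1: ○○○○○○○
○○○○○○○
○○○○○○○
○○○^○○○
○○○●○○○
○○○○○○○
○○○○○○○
○○○○○○○
○○○○○○○
t=2: ○○○○○○○
○○○○○○○
○○○○○○○
○○○●>○○
○○○●○○○
○○○○○○○
○○○○○○○
○○○○○○○
○○○○○○○
t=3: ○○○○○○○
○○○○○○○
○○○○○○○
○○○●●○○
○○○●v○○
○○○○○○○
○○○○○○○
○○○○○○○
○○○○○○○
t=4: ○○○○○○○
○○○○○○○
○○○○○○○
○○○●●○○
○○○<●○○
○○○○○○○
○○○○○○○
○○○○○○○
○○○○○○○
t=5: ○○○○○○○
○○○○○○○
○○○○○○○
○○○●●○○
○○○○●○○
○○○v○○○
○○○○○○○
○○○○○○○
○○○○○○○

5,3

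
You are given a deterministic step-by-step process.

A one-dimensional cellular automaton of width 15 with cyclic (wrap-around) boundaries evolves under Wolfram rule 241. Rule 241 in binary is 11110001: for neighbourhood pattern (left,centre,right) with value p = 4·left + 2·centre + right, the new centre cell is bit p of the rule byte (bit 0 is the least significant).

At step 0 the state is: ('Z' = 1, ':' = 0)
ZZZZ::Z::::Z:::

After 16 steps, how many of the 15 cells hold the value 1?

[0] ZZZZ::Z::::Z:::
[1] :ZZZZ::ZZZ::ZZ:
[2] ::ZZZZ::ZZZ::ZZ
[3] Z::ZZZZ::ZZZ::Z
[4] ZZ::ZZZZ::ZZZ::
[5] :ZZ::ZZZZ::ZZZ:
[6] ::ZZ::ZZZZ::ZZZ
[7] Z::ZZ::ZZZZ::ZZ
[8] ZZ::ZZ::ZZZZ::Z
[9] ZZZ::ZZ::ZZZZ::
[10] :ZZZ::ZZ::ZZZZ:
[11] ::ZZZ::ZZ::ZZZZ
[12] Z::ZZZ::ZZ::ZZZ
[13] ZZ::ZZZ::ZZ::ZZ
[14] ZZZ::ZZZ::ZZ::Z
[15] ZZZZ::ZZZ::ZZ::
[16] :ZZZZ::ZZZ::ZZ:

9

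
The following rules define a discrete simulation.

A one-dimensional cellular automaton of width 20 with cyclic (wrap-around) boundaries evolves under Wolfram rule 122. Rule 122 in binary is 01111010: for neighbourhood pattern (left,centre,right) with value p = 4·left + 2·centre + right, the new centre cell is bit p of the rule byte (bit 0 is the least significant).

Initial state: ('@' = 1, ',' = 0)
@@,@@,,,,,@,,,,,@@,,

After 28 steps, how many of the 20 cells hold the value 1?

12

step 0: @@,@@,,,,,@,,,,,@@,,
step 1: @@@@@@,,,@,@,,,@@@@@
step 2: ,,,,,@@,@,@,@,@@,,,,
step 3: ,,,,@@@@,@,@,@@@@,,,
step 4: ,,,@@,,@@,@,@@,,@@,,
step 5: ,,@@@@@@@@,@@@@@@@@,
step 6: ,@@,,,,,,@@@,,,,,,@@
step 7: @@@@,,,,@@,@@,,,,@@@
step 8: ,,,@@,,@@@@@@@,,@@,,
step 9: ,,@@@@@@,,,,,@@@@@@,
step 10: ,@@,,,,@@,,,@@,,,,@@
step 11: @@@@,,@@@@,@@@@,,@@@
step 12: ,,,@@@@,,@@@,,@@@@,,
step 13: ,,@@,,@@@@,@@@@,,@@,
step 14: ,@@@@@@,,@@@,,@@@@@@
step 15: @@,,,,@@@@,@@@@,,,,@
step 16: ,@@,,@@,,@@@,,@@,,@@
step 17: @@@@@@@@@@,@@@@@@@@@
step 18: ,,,,,,,,,@@@,,,,,,,,
step 19: ,,,,,,,,@@,@@,,,,,,,
step 20: ,,,,,,,@@@@@@@,,,,,,
step 21: ,,,,,,@@,,,,,@@,,,,,
step 22: ,,,,,@@@@,,,@@@@,,,,
step 23: ,,,,@@,,@@,@@,,@@,,,
step 24: ,,,@@@@@@@@@@@@@@@,,
step 25: ,,@@,,,,,,,,,,,,,@@,
step 26: ,@@@@,,,,,,,,,,,@@@@
step 27: @@,,@@,,,,,,,,,@@,,@
step 28: ,@@@@@@,,,,,,,@@@@@@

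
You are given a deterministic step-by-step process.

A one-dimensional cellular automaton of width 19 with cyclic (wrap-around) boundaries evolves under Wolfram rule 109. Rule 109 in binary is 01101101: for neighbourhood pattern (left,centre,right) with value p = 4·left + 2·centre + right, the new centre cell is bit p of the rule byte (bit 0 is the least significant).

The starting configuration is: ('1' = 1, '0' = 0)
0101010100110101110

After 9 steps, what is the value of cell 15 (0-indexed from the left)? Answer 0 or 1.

k=0  0101010100110101110
k=1  0111111100111111010
k=2  0100000100100001110
k=3  0101110100101101010
k=4  0111011100111111110
k=5  0101110100100000010
k=6  0111011100101111010
k=7  0101110100111001110
k=8  0111011100101001010
k=9  0101110100111001110

1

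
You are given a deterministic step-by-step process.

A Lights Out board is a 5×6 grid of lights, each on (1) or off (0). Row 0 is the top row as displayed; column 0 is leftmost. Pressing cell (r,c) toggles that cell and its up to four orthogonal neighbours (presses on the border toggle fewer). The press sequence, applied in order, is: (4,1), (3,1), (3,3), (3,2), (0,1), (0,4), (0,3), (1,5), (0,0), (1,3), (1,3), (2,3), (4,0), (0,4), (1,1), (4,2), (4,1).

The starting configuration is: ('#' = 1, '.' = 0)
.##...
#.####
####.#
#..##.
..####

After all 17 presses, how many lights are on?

18

gen 0: .##...
#.####
####.#
#..##.
..####
gen 1: .##...
#.####
####.#
##.##.
##.###
gen 2: .##...
#.####
#.##.#
..###.
#..###
gen 3: .##...
#.####
#.#..#
......
#...##
gen 4: .##...
#.####
#....#
.###..
#.#.##
gen 5: #.....
######
#....#
.###..
#.#.##
gen 6: #..###
####.#
#....#
.###..
#.#.##
gen 7: #.#..#
###..#
#....#
.###..
#.#.##
gen 8: #.#...
###.#.
#.....
.###..
#.#.##
gen 9: .##...
.##.#.
#.....
.###..
#.#.##
gen 10: .###..
.#.#..
#..#..
.###..
#.#.##
gen 11: .##...
.##.#.
#.....
.###..
#.#.##
gen 12: .##...
.####.
#.###.
.##...
#.#.##
gen 13: .##...
.####.
#.###.
###...
.##.##
gen 14: .#####
.###..
#.###.
###...
.##.##
gen 15: ..####
#..#..
#####.
###...
.##.##
gen 16: ..####
#..#..
#####.
##....
...###
gen 17: ..####
#..#..
#####.
#.....
######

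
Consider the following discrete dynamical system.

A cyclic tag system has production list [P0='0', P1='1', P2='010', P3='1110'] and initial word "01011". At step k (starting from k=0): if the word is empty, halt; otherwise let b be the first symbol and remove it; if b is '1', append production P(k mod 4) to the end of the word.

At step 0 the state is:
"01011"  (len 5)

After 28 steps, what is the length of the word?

t=0: "01011"  (len 5)
t=1: "1011"  (len 4)
t=2: "0111"  (len 4)
t=3: "111"  (len 3)
t=4: "111110"  (len 6)
t=5: "111100"  (len 6)
t=6: "111001"  (len 6)
t=7: "11001010"  (len 8)
t=8: "10010101110"  (len 11)
t=9: "00101011100"  (len 11)
t=10: "0101011100"  (len 10)
t=11: "101011100"  (len 9)
t=12: "010111001110"  (len 12)
t=13: "10111001110"  (len 11)
t=14: "01110011101"  (len 11)
t=15: "1110011101"  (len 10)
t=16: "1100111011110"  (len 13)
t=17: "1001110111100"  (len 13)
t=18: "0011101111001"  (len 13)
t=19: "011101111001"  (len 12)
t=20: "11101111001"  (len 11)
t=21: "11011110010"  (len 11)
t=22: "10111100101"  (len 11)
t=23: "0111100101010"  (len 13)
t=24: "111100101010"  (len 12)
t=25: "111001010100"  (len 12)
t=26: "110010101001"  (len 12)
t=27: "10010101001010"  (len 14)
t=28: "00101010010101110"  (len 17)

17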